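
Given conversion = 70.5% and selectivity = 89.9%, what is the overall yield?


Overall yield = conversion (%) * selectivity (%) / 100
Conversion = 70.5%, Selectivity = 89.9%
Y = 70.5 * 89.9 / 100
= 63.3795 %

63.3795 %


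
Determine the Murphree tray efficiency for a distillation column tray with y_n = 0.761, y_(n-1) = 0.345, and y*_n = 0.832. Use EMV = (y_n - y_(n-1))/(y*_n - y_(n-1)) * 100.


Murphree vapor efficiency: EMV = (y_n - y_(n-1)) / (y*_n - y_(n-1)) * 100
EMV = (0.761 - 0.345) / (0.832 - 0.345) * 100 = 0.416 / 0.487 * 100 = 85.42

85.42 %


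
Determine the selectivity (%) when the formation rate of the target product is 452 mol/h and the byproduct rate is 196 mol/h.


Selectivity = desired / (desired + undesired) * 100
Total products = 452 + 196 = 648 mol/h
S = 452 / 648 * 100
= 0.6975 * 100
= 69.75 %

69.75 %


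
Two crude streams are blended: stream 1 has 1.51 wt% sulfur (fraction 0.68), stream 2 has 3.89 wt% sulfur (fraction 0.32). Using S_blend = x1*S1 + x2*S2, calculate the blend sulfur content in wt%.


Linear sulfur blending: S_blend = x1*S1 + x2*S2
Contribution 1: 0.68 * 1.51 = 1.0268 wt%
Contribution 2: 0.32 * 3.89 = 1.2448 wt%
S_blend = 1.0268 + 1.2448 = 2.2716

2.2716 wt%


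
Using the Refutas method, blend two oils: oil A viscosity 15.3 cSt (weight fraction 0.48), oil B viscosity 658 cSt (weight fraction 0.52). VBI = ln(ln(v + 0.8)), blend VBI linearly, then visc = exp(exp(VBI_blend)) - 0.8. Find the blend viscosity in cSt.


Refutas method: VBN_i = 14.534*ln(ln(visc_i + 0.8)) + 10.975, blended linearly by mass fraction; since VBN is linear in VBI_i = ln(ln(visc_i + 0.8)) and the fractions sum to 1, blend VBI directly: visc = exp(exp(VBI_blend)) - 0.8
VBI_1 = ln(ln(15.3 + 0.8)) = 1.02203
VBI_2 = ln(ln(658 + 0.8)) = 1.87033
VBI_blend = 0.48 * 1.02203 + 0.52 * 1.87033 = 1.46315
visc_blend = exp(exp(1.46315)) - 0.8 = 74.35

74.35 cSt


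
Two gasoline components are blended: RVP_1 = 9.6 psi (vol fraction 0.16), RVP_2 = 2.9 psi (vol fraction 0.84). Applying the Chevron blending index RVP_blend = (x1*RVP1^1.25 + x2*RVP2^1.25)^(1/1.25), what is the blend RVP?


Chevron index: RVP_blend = (sum xi*RVPi^1.25)^(1/1.25)
RVP^1.25 terms: 0.16 * 9.6^1.25 + 0.84 * 2.9^1.25 = 5.8826
RVP_blend = 5.8826^(1/1.25) = 4.127

4.127 psi


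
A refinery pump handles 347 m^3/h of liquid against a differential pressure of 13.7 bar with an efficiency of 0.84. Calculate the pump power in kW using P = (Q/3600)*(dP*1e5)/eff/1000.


Q = 347 / 3600 = 0.0963889 m^3/s
P = 0.0963889 * (13.7 * 1e5) / 0.84 / 1000 = 157.2

157.2 kW


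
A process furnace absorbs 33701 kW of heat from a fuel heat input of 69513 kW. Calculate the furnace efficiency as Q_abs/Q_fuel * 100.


Furnace efficiency = Q_absorbed / Q_fuel * 100
= 33701 / 69513 * 100 = 48.48

48.48 %


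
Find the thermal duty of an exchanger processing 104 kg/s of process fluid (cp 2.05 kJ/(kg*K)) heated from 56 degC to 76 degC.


Q = m_dot * cp * delta_T
delta_T = 76 - 56 = 20 K
Q = 104 * 2.05 * 20
= 213.2 * 20
= 4264 kW

4264 kW


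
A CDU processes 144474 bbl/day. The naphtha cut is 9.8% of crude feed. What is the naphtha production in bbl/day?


Crude throughput = 144474 bbl/day
Fraction yield = 9.8%
yield = throughput * fraction / 100
yield = 144474 * 9.8 / 100 = 14158.452

14158.452 bbl/day


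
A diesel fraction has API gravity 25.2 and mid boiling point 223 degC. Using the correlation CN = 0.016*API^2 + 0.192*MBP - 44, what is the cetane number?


CN = 0.016 * 25.2^2 + 0.192 * 223 - 44
CN = 10.16064 + 42.816 - 44 = 8.97664

8.97664


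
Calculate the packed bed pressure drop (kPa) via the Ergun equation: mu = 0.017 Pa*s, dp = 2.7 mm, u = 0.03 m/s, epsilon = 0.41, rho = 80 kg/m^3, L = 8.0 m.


dp = 2.7 mm = 0.0027 m
Viscous term = 150*0.017*0.03*(1-0.41)^2 / (0.0027^2*0.41^3) = 53001.3
Inertial term = 1.75*80*0.03^2*(1-0.41) / (0.0027*0.41^3) = 399.491
dP/L = 53001.3 + 399.491 = 53400.8 Pa/m
dP = 53400.8 * 8.0 / 1000 = 427.2 kPa

427.2 kPa


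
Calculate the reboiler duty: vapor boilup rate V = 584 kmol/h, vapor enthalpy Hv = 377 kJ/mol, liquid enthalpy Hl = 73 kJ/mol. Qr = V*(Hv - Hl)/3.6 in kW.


Qr = 584 * (377 - 73) / 3.6 = 584 * 304 / 3.6 = 49320

49320 kW


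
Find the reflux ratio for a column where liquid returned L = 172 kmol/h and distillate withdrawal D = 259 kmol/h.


Reflux ratio definition: R = L / D (liquid returned / distillate withdrawn)
L = 172 kmol/h, D = 259 kmol/h
R = 172 / 259 = 0.6641

0.6641


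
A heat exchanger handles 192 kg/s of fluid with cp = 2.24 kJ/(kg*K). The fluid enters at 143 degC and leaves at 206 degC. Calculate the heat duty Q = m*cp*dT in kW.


Q = m_dot * cp * delta_T
delta_T = 206 - 143 = 63 K
Q = 192 * 2.24 * 63
= 430.08 * 63
= 27095.04 kW

27095.04 kW


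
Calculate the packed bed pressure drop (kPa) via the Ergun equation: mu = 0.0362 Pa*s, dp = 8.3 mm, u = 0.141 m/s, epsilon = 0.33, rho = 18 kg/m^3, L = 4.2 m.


dp = 8.3 mm = 0.0083 m
Viscous term = 150*0.0362*0.141*(1-0.33)^2 / (0.0083^2*0.33^3) = 138826
Inertial term = 1.75*18*0.141^2*(1-0.33) / (0.0083*0.33^3) = 1406.71
dP/L = 138826 + 1406.71 = 140233 Pa/m
dP = 140233 * 4.2 / 1000 = 589.0 kPa

589.0 kPa


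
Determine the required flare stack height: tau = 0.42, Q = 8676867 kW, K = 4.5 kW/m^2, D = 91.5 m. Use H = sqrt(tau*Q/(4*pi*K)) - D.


tau*Q/(4*pi*K) = 0.42 * 8676867 / (4 * pi * 4.5) = 64445.1
sqrt(64445.1) = 253.86
H = 253.86 - 91.5 = 162.4

162.4 m


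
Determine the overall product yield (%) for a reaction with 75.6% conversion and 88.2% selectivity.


Overall yield = conversion (%) * selectivity (%) / 100
Conversion = 75.6%, Selectivity = 88.2%
Y = 75.6 * 88.2 / 100
= 66.6792 %

66.6792 %


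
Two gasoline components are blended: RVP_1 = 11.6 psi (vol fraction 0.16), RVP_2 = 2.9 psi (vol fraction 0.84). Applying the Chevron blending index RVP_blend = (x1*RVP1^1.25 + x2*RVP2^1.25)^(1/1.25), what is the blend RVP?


Chevron index: RVP_blend = (sum xi*RVPi^1.25)^(1/1.25)
RVP^1.25 terms: 0.16 * 11.6^1.25 + 0.84 * 2.9^1.25 = 6.60415
RVP_blend = 6.60415^(1/1.25) = 4.527

4.527 psi


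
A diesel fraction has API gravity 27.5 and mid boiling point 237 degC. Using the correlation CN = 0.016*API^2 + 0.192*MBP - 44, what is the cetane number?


CN = 0.016 * 27.5^2 + 0.192 * 237 - 44
CN = 12.1 + 45.504 - 44 = 13.604

13.604


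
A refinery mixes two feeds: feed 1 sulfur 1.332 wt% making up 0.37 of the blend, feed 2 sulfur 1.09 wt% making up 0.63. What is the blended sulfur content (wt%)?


Linear sulfur blending: S_blend = x1*S1 + x2*S2
Contribution 1: 0.37 * 1.332 = 0.49284 wt%
Contribution 2: 0.63 * 1.09 = 0.6867 wt%
S_blend = 0.49284 + 0.6867 = 1.17954

1.17954 wt%


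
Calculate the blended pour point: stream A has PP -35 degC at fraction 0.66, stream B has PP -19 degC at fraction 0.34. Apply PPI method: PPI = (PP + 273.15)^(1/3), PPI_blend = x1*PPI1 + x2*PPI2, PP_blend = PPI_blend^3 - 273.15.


PPI_1 = (-35 + 273.15)^(1/3) = 6.198456
PPI_2 = (-19 + 273.15)^(1/3) = 6.334272
PPI_blend = 0.66 * 6.198456 + 0.34 * 6.334272 = 6.244633
PP_blend = 6.244633^3 - 273.15 = 243.5122 - 273.15 = -29.64

-29.64 degC


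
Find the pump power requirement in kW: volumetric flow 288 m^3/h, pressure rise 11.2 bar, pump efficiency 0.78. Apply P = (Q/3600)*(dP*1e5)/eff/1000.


Q = 288 / 3600 = 0.08 m^3/s
P = 0.08 * (11.2 * 1e5) / 0.78 / 1000 = 114.9

114.9 kW


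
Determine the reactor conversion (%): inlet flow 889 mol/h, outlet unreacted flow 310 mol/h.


X = (F_in - F_out) / F_in * 100
Moles reacted = 889 - 310 = 579
X = 579 / 889 * 100
= 0.6513 * 100
= 65.13 %

65.13 %


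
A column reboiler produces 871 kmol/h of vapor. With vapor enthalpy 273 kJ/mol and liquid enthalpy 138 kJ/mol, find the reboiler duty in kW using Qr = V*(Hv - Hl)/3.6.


Qr = 871 * (273 - 138) / 3.6 = 871 * 135 / 3.6 = 32660

32660 kW


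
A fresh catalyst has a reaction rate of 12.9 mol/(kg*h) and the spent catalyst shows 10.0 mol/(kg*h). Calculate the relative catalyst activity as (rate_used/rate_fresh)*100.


Activity (%) = (rate_used / rate_fresh) * 100
rate_used = 10.0, rate_fresh = 12.9
= (10.0 / 12.9) * 100
= 0.7752 * 100 = 77.52

77.52 %


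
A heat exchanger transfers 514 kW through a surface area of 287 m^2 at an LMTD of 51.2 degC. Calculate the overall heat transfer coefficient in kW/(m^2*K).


From Q = U*A*LMTD, U = Q / (A * LMTD)
U = 514 / (287 * 51.2) = 514 / 14694.4 = 0.03498

0.03498 kW/(m^2*K)


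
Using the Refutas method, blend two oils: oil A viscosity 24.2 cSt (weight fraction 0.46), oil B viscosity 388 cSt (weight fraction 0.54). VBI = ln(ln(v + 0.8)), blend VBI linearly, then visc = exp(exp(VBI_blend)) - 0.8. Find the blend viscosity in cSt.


Refutas method: VBN_i = 14.534*ln(ln(visc_i + 0.8)) + 10.975, blended linearly by mass fraction; since VBN is linear in VBI_i = ln(ln(visc_i + 0.8)) and the fractions sum to 1, blend VBI directly: visc = exp(exp(VBI_blend)) - 0.8
VBI_1 = ln(ln(24.2 + 0.8)) = 1.16903
VBI_2 = ln(ln(388 + 0.8)) = 1.78558
VBI_blend = 0.46 * 1.16903 + 0.54 * 1.78558 = 1.50197
visc_blend = exp(exp(1.50197)) - 0.8 = 88.37

88.37 cSt


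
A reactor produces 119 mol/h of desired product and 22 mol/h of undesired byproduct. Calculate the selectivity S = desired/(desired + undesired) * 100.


Selectivity = desired / (desired + undesired) * 100
Total products = 119 + 22 = 141 mol/h
S = 119 / 141 * 100
= 0.8440 * 100
= 84.40 %

84.40 %


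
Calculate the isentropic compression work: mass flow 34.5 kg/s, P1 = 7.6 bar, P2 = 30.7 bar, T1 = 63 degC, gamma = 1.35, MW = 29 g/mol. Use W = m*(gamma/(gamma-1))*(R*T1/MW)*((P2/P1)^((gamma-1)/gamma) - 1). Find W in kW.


Isentropic work: W = m*(gamma/(gamma-1))*(R*T1/MW)*((P2/P1)^((gamma-1)/gamma) - 1)
T1 = 63 + 273.15 = 336.15 K
Pressure ratio = 30.7 / 7.6 = 4.03947
Exponent = (1.35 - 1)/1.35 = 0.259259
(P2/P1)^exp - 1 = 4.03947^0.259259 - 1 = 0.436134
W = 34.5 * 1.35 / 0.35 * 8.314 * 336.15 / 29 * 0.436134 = 5593

5593 kW


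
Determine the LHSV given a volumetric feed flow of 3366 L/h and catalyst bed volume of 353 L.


LHSV = volumetric feed rate / catalyst volume
= 3366 L/h / 353 L
= 9.535 h^-1

9.535 h^-1


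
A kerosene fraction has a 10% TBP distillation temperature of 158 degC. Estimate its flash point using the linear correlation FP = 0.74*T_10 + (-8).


FP = 0.74 * 158 + (-8) = 108.92

108.92 degC


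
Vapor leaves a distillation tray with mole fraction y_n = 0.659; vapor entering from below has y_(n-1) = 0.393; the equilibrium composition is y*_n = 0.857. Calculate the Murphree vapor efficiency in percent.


Murphree vapor efficiency: EMV = (y_n - y_(n-1)) / (y*_n - y_(n-1)) * 100
EMV = (0.659 - 0.393) / (0.857 - 0.393) * 100 = 0.266 / 0.464 * 100 = 57.33

57.33 %


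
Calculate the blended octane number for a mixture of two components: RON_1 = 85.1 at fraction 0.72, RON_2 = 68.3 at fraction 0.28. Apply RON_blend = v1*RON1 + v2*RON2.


Linear blending: RON_blend = sum(vi * RONi)
Contribution 1: 0.72 * 85.1 = 61.272
Contribution 2: 0.28 * 68.3 = 19.124
RON_blend = 61.272 + 19.124 = 80.396

80.396


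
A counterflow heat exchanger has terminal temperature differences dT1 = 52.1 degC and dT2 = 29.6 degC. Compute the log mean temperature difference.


LMTD = (dT1 - dT2) / ln(dT1/dT2)
= (52.1 - 29.6) / ln(52.1 / 29.6) = 22.5 / 0.565391 = 39.80

39.80 degC


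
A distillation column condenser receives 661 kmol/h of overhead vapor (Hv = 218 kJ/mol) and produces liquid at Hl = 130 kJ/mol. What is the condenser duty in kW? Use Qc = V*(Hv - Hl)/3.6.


Qc = 661 * (218 - 130) / 3.6 = 661 * 88 / 3.6 = 16160

16160 kW


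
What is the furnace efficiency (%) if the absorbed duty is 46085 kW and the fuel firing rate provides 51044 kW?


Furnace efficiency = Q_absorbed / Q_fuel * 100
= 46085 / 51044 * 100 = 90.28

90.28 %


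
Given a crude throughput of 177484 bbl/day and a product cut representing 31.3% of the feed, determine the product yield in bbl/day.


Crude throughput = 177484 bbl/day
Fraction yield = 31.3%
yield = throughput * fraction / 100
yield = 177484 * 31.3 / 100 = 55552.492

55552.492 bbl/day


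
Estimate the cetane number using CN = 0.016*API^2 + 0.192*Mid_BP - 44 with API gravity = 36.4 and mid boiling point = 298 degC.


CN = 0.016 * 36.4^2 + 0.192 * 298 - 44
CN = 21.19936 + 57.216 - 44 = 34.41536

34.41536


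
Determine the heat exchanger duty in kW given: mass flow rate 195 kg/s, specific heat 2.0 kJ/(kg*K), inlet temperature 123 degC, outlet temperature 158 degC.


Q = m_dot * cp * delta_T
delta_T = 158 - 123 = 35 K
Q = 195 * 2.0 * 35
= 390 * 35
= 13650 kW

13650 kW


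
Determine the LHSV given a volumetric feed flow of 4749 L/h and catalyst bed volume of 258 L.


LHSV = volumetric feed rate / catalyst volume
= 4749 L/h / 258 L
= 18.41 h^-1

18.41 h^-1


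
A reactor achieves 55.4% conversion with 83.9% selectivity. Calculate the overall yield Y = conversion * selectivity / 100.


Overall yield = conversion (%) * selectivity (%) / 100
Conversion = 55.4%, Selectivity = 83.9%
Y = 55.4 * 83.9 / 100
= 46.4806 %

46.4806 %


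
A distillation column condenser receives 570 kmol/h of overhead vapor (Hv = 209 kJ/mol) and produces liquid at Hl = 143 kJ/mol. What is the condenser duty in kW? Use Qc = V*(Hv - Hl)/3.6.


Qc = 570 * (209 - 143) / 3.6 = 570 * 66 / 3.6 = 10450

10450 kW


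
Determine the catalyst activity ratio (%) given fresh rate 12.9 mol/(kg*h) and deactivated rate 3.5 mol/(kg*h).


Activity (%) = (rate_used / rate_fresh) * 100
rate_used = 3.5, rate_fresh = 12.9
= (3.5 / 12.9) * 100
= 0.2713 * 100 = 27.13

27.13 %


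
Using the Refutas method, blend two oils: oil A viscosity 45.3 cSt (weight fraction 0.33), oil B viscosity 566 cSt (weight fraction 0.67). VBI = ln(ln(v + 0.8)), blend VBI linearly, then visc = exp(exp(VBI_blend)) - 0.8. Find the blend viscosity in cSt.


Refutas method: VBN_i = 14.534*ln(ln(visc_i + 0.8)) + 10.975, blended linearly by mass fraction; since VBN is linear in VBI_i = ln(ln(visc_i + 0.8)) and the fractions sum to 1, blend VBI directly: visc = exp(exp(VBI_blend)) - 0.8
VBI_1 = ln(ln(45.3 + 0.8)) = 1.34308
VBI_2 = ln(ln(566 + 0.8)) = 1.84688
VBI_blend = 0.33 * 1.34308 + 0.67 * 1.84688 = 1.68063
visc_blend = exp(exp(1.68063)) - 0.8 = 213.8

213.8 cSt


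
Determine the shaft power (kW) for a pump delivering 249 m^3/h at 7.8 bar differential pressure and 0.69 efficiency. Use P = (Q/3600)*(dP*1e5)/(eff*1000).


Q = 249 / 3600 = 0.0691667 m^3/s
P = 0.0691667 * (7.8 * 1e5) / 0.69 / 1000 = 78.19

78.19 kW


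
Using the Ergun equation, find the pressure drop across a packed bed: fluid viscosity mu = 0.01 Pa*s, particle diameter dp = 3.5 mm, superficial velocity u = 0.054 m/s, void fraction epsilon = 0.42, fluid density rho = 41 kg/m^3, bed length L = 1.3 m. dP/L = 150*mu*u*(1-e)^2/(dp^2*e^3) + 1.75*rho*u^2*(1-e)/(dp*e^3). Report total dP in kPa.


dp = 3.5 mm = 0.0035 m
Viscous term = 150*0.01*0.054*(1-0.42)^2 / (0.0035^2*0.42^3) = 30023.2
Inertial term = 1.75*41*0.054^2*(1-0.42) / (0.0035*0.42^3) = 467.974
dP/L = 30023.2 + 467.974 = 30491.2 Pa/m
dP = 30491.2 * 1.3 / 1000 = 39.64 kPa

39.64 kPa


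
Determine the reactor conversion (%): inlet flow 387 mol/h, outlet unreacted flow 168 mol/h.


X = (F_in - F_out) / F_in * 100
Moles reacted = 387 - 168 = 219
X = 219 / 387 * 100
= 0.5659 * 100
= 56.59 %

56.59 %


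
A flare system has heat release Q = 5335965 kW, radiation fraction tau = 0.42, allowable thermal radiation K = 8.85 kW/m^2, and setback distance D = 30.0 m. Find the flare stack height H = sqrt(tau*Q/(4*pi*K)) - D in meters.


tau*Q/(4*pi*K) = 0.42 * 5335965 / (4 * pi * 8.85) = 20151.6
sqrt(20151.6) = 141.956
H = 141.956 - 30.0 = 112.0

112.0 m


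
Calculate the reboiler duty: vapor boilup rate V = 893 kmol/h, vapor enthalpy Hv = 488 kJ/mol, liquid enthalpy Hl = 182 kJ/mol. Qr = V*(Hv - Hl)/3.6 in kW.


Qr = 893 * (488 - 182) / 3.6 = 893 * 306 / 3.6 = 75900

75900 kW


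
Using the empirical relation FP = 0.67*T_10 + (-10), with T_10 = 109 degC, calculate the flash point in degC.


FP = 0.67 * 109 + (-10) = 63.03

63.03 degC


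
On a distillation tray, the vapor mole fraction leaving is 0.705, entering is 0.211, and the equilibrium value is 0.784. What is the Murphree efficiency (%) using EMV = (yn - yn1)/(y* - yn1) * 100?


Murphree vapor efficiency: EMV = (y_n - y_(n-1)) / (y*_n - y_(n-1)) * 100
EMV = (0.705 - 0.211) / (0.784 - 0.211) * 100 = 0.494 / 0.573 * 100 = 86.21

86.21 %


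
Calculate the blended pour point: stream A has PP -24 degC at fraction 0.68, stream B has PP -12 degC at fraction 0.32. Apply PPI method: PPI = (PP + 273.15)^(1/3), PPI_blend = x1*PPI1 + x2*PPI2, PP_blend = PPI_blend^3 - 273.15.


PPI_1 = (-24 + 273.15)^(1/3) = 6.292458
PPI_2 = (-12 + 273.15)^(1/3) = 6.391901
PPI_blend = 0.68 * 6.292458 + 0.32 * 6.391901 = 6.32428
PP_blend = 6.32428^3 - 273.15 = 252.9492 - 273.15 = -20.2

-20.2 degC


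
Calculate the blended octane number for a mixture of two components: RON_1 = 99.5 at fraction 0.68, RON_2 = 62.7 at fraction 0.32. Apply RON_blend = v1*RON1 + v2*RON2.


Linear blending: RON_blend = sum(vi * RONi)
Contribution 1: 0.68 * 99.5 = 67.66
Contribution 2: 0.32 * 62.7 = 20.064
RON_blend = 67.66 + 20.064 = 87.724

87.724


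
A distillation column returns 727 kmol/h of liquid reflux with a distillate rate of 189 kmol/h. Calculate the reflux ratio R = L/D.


Reflux ratio definition: R = L / D (liquid returned / distillate withdrawn)
L = 727 kmol/h, D = 189 kmol/h
R = 727 / 189 = 3.847

3.847


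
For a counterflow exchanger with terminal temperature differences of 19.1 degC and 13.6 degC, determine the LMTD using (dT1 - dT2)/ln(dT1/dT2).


LMTD = (dT1 - dT2) / ln(dT1/dT2)
= (19.1 - 13.6) / ln(19.1 / 13.6) = 5.5 / 0.339619 = 16.19

16.19 degC


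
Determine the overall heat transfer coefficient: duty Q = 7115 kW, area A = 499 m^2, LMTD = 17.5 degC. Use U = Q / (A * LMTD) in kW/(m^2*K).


From Q = U*A*LMTD, U = Q / (A * LMTD)
U = 7115 / (499 * 17.5) = 7115 / 8732.5 = 0.8148

0.8148 kW/(m^2*K)


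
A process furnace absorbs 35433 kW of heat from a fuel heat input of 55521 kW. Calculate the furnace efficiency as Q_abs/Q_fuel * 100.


Furnace efficiency = Q_absorbed / Q_fuel * 100
= 35433 / 55521 * 100 = 63.82

63.82 %


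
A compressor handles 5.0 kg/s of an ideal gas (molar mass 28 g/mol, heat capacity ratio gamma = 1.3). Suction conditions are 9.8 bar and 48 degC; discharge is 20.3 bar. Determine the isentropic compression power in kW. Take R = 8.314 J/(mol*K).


Isentropic work: W = m*(gamma/(gamma-1))*(R*T1/MW)*((P2/P1)^((gamma-1)/gamma) - 1)
T1 = 48 + 273.15 = 321.15 K
Pressure ratio = 20.3 / 9.8 = 2.07143
Exponent = (1.3 - 1)/1.3 = 0.230769
(P2/P1)^exp - 1 = 2.07143^0.230769 - 1 = 0.183002
W = 5.0 * 1.3 / 0.3 * 8.314 * 321.15 / 28 * 0.183002 = 378.1

378.1 kW


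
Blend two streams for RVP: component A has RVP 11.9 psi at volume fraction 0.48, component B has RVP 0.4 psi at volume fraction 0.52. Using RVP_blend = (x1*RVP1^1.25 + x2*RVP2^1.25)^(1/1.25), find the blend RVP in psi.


Chevron index: RVP_blend = (sum xi*RVPi^1.25)^(1/1.25)
RVP^1.25 terms: 0.48 * 11.9^1.25 + 0.52 * 0.4^1.25 = 10.7744
RVP_blend = 10.7744^(1/1.25) = 6.698

6.698 psi


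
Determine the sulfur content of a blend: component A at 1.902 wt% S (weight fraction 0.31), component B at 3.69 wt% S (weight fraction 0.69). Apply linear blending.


Linear sulfur blending: S_blend = x1*S1 + x2*S2
Contribution 1: 0.31 * 1.902 = 0.58962 wt%
Contribution 2: 0.69 * 3.69 = 2.5461 wt%
S_blend = 0.58962 + 2.5461 = 3.13572

3.13572 wt%


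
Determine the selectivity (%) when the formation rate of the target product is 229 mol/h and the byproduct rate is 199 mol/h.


Selectivity = desired / (desired + undesired) * 100
Total products = 229 + 199 = 428 mol/h
S = 229 / 428 * 100
= 0.5350 * 100
= 53.50 %

53.50 %


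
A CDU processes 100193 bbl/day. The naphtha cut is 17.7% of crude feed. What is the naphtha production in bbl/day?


Crude throughput = 100193 bbl/day
Fraction yield = 17.7%
yield = throughput * fraction / 100
yield = 100193 * 17.7 / 100 = 17734.161

17734.161 bbl/day


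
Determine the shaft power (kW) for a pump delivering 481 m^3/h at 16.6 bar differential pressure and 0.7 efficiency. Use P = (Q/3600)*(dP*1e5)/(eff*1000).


Q = 481 / 3600 = 0.133611 m^3/s
P = 0.133611 * (16.6 * 1e5) / 0.7 / 1000 = 316.8

316.8 kW


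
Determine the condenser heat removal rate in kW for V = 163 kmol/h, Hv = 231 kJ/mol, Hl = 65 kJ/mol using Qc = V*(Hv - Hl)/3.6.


Qc = 163 * (231 - 65) / 3.6 = 163 * 166 / 3.6 = 7516

7516 kW


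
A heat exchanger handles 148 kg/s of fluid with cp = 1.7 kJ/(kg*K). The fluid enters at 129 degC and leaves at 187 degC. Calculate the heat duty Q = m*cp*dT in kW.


Q = m_dot * cp * delta_T
delta_T = 187 - 129 = 58 K
Q = 148 * 1.7 * 58
= 251.6 * 58
= 14592.8 kW

14592.8 kW


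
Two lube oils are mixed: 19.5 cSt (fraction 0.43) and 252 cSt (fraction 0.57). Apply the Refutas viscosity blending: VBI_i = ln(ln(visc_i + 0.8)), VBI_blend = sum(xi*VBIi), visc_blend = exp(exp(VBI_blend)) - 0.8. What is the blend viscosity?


Refutas method: VBN_i = 14.534*ln(ln(visc_i + 0.8)) + 10.975, blended linearly by mass fraction; since VBN is linear in VBI_i = ln(ln(visc_i + 0.8)) and the fractions sum to 1, blend VBI directly: visc = exp(exp(VBI_blend)) - 0.8
VBI_1 = ln(ln(19.5 + 0.8)) = 1.10215
VBI_2 = ln(ln(252 + 0.8)) = 1.71066
VBI_blend = 0.43 * 1.10215 + 0.57 * 1.71066 = 1.449
visc_blend = exp(exp(1.449)) - 0.8 = 69.93

69.93 cSt


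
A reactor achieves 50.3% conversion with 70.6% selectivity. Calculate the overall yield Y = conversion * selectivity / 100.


Overall yield = conversion (%) * selectivity (%) / 100
Conversion = 50.3%, Selectivity = 70.6%
Y = 50.3 * 70.6 / 100
= 35.5118 %

35.5118 %


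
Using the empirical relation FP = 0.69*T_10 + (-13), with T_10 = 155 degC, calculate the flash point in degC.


FP = 0.69 * 155 + (-13) = 93.95

93.95 degC


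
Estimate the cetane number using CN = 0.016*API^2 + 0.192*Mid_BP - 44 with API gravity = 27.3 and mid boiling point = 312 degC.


CN = 0.016 * 27.3^2 + 0.192 * 312 - 44
CN = 11.92464 + 59.904 - 44 = 27.82864

27.82864


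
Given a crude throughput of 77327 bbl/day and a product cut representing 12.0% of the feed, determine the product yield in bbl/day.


Crude throughput = 77327 bbl/day
Fraction yield = 12.0%
yield = throughput * fraction / 100
yield = 77327 * 12.0 / 100 = 9279.24

9279.24 bbl/day


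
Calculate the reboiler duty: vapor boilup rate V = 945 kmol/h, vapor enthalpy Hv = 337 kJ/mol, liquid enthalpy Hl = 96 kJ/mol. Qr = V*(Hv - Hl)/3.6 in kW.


Qr = 945 * (337 - 96) / 3.6 = 945 * 241 / 3.6 = 63260

63260 kW


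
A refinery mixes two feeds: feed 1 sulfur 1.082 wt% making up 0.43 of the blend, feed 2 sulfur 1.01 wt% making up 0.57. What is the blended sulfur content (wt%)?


Linear sulfur blending: S_blend = x1*S1 + x2*S2
Contribution 1: 0.43 * 1.082 = 0.46526 wt%
Contribution 2: 0.57 * 1.01 = 0.5757 wt%
S_blend = 0.46526 + 0.5757 = 1.04096

1.04096 wt%


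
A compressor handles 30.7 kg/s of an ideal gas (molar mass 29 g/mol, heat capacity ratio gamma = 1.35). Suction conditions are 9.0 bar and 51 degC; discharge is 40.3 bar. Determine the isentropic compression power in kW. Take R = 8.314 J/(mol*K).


Isentropic work: W = m*(gamma/(gamma-1))*(R*T1/MW)*((P2/P1)^((gamma-1)/gamma) - 1)
T1 = 51 + 273.15 = 324.15 K
Pressure ratio = 40.3 / 9.0 = 4.47778
Exponent = (1.35 - 1)/1.35 = 0.259259
(P2/P1)^exp - 1 = 4.47778^0.259259 - 1 = 0.475006
W = 30.7 * 1.35 / 0.35 * 8.314 * 324.15 / 29 * 0.475006 = 5227

5227 kW


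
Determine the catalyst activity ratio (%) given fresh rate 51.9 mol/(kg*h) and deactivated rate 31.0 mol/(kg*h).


Activity (%) = (rate_used / rate_fresh) * 100
rate_used = 31.0, rate_fresh = 51.9
= (31.0 / 51.9) * 100
= 0.5973 * 100 = 59.73

59.73 %


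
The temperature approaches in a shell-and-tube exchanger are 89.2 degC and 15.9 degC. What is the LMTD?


LMTD = (dT1 - dT2) / ln(dT1/dT2)
= (89.2 - 15.9) / ln(89.2 / 15.9) = 73.3 / 1.72456 = 42.50

42.50 degC


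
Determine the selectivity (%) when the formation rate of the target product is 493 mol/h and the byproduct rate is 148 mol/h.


Selectivity = desired / (desired + undesired) * 100
Total products = 493 + 148 = 641 mol/h
S = 493 / 641 * 100
= 0.7691 * 100
= 76.91 %

76.91 %


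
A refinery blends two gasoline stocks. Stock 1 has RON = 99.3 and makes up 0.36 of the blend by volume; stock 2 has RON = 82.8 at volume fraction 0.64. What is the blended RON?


Linear blending: RON_blend = sum(vi * RONi)
Contribution 1: 0.36 * 99.3 = 35.748
Contribution 2: 0.64 * 82.8 = 52.992
RON_blend = 35.748 + 52.992 = 88.74

88.74


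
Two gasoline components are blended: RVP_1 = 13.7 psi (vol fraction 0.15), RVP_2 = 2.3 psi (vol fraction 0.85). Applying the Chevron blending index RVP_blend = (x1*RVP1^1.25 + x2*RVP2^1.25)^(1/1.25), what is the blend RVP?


Chevron index: RVP_blend = (sum xi*RVPi^1.25)^(1/1.25)
RVP^1.25 terms: 0.15 * 13.7^1.25 + 0.85 * 2.3^1.25 = 6.36116
RVP_blend = 6.36116^(1/1.25) = 4.394

4.394 psi


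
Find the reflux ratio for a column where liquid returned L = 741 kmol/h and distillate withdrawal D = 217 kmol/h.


Reflux ratio definition: R = L / D (liquid returned / distillate withdrawn)
L = 741 kmol/h, D = 217 kmol/h
R = 741 / 217 = 3.415

3.415


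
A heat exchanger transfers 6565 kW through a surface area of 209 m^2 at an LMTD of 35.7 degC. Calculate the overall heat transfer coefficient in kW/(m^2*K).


From Q = U*A*LMTD, U = Q / (A * LMTD)
U = 6565 / (209 * 35.7) = 6565 / 7461.3 = 0.8799

0.8799 kW/(m^2*K)


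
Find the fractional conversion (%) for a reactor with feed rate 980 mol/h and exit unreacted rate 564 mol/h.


X = (F_in - F_out) / F_in * 100
Moles reacted = 980 - 564 = 416
X = 416 / 980 * 100
= 0.4245 * 100
= 42.45 %

42.45 %


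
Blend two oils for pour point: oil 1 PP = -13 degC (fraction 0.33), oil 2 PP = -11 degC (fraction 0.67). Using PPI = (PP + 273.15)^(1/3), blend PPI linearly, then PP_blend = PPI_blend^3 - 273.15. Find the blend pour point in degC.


PPI_1 = (-13 + 273.15)^(1/3) = 6.383731
PPI_2 = (-11 + 273.15)^(1/3) = 6.400049
PPI_blend = 0.33 * 6.383731 + 0.67 * 6.400049 = 6.394664
PP_blend = 6.394664^3 - 273.15 = 261.4889 - 273.15 = -11.66

-11.66 degC


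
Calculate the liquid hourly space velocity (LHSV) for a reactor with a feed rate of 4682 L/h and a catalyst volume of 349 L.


LHSV = volumetric feed rate / catalyst volume
= 4682 L/h / 349 L
= 13.42 h^-1

13.42 h^-1


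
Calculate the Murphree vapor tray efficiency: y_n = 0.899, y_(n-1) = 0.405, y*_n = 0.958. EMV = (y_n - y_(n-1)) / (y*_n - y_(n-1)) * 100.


Murphree vapor efficiency: EMV = (y_n - y_(n-1)) / (y*_n - y_(n-1)) * 100
EMV = (0.899 - 0.405) / (0.958 - 0.405) * 100 = 0.494 / 0.553 * 100 = 89.33

89.33 %


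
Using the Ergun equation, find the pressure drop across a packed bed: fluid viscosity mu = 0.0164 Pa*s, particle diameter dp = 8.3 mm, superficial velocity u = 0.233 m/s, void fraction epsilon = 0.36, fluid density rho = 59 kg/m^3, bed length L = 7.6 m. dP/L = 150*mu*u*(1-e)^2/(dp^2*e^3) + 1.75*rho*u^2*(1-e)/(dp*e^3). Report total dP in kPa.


dp = 8.3 mm = 0.0083 m
Viscous term = 150*0.0164*0.233*(1-0.36)^2 / (0.0083^2*0.36^3) = 73044.5
Inertial term = 1.75*59*0.233^2*(1-0.36) / (0.0083*0.36^3) = 9263.95
dP/L = 73044.5 + 9263.95 = 82308.4 Pa/m
dP = 82308.4 * 7.6 / 1000 = 625.5 kPa

625.5 kPa


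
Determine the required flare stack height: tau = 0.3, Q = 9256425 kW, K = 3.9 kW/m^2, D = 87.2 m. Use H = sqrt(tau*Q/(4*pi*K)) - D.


tau*Q/(4*pi*K) = 0.3 * 9256425 / (4 * pi * 3.9) = 56661.8
sqrt(56661.8) = 238.037
H = 238.037 - 87.2 = 150.8

150.8 m


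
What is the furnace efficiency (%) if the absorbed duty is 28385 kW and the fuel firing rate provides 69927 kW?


Furnace efficiency = Q_absorbed / Q_fuel * 100
= 28385 / 69927 * 100 = 40.59

40.59 %


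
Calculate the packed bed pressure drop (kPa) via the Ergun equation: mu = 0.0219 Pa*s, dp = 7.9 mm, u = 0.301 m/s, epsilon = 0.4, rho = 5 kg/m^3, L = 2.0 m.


dp = 7.9 mm = 0.0079 m
Viscous term = 150*0.0219*0.301*(1-0.4)^2 / (0.0079^2*0.4^3) = 89119
Inertial term = 1.75*5*0.301^2*(1-0.4) / (0.0079*0.4^3) = 940.774
dP/L = 89119 + 940.774 = 90059.8 Pa/m
dP = 90059.8 * 2.0 / 1000 = 180.1 kPa

180.1 kPa


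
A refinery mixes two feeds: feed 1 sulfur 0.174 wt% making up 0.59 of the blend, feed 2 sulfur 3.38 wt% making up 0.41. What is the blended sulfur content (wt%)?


Linear sulfur blending: S_blend = x1*S1 + x2*S2
Contribution 1: 0.59 * 0.174 = 0.10266 wt%
Contribution 2: 0.41 * 3.38 = 1.3858 wt%
S_blend = 0.10266 + 1.3858 = 1.48846

1.48846 wt%


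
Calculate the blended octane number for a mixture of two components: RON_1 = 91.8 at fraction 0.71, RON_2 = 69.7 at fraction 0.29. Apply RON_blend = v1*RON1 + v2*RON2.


Linear blending: RON_blend = sum(vi * RONi)
Contribution 1: 0.71 * 91.8 = 65.178
Contribution 2: 0.29 * 69.7 = 20.213
RON_blend = 65.178 + 20.213 = 85.391

85.391


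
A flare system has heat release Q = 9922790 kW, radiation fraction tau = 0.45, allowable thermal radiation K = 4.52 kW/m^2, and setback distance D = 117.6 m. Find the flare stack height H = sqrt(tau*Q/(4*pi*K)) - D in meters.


tau*Q/(4*pi*K) = 0.45 * 9922790 / (4 * pi * 4.52) = 78613.7
sqrt(78613.7) = 280.381
H = 280.381 - 117.6 = 162.8

162.8 m


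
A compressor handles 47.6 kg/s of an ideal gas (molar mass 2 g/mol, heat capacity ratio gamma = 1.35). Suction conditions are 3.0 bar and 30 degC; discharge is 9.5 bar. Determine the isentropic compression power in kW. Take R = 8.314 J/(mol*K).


Isentropic work: W = m*(gamma/(gamma-1))*(R*T1/MW)*((P2/P1)^((gamma-1)/gamma) - 1)
T1 = 30 + 273.15 = 303.15 K
Pressure ratio = 9.5 / 3.0 = 3.16667
Exponent = (1.35 - 1)/1.35 = 0.259259
(P2/P1)^exp - 1 = 3.16667^0.259259 - 1 = 0.348298
W = 47.6 * 1.35 / 0.35 * 8.314 * 303.15 / 2 * 0.348298 = 80590

80590 kW


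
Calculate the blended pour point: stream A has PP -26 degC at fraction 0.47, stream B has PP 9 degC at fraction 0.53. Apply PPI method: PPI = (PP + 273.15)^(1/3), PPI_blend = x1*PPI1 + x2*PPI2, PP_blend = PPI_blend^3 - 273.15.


PPI_1 = (-26 + 273.15)^(1/3) = 6.275575
PPI_2 = (9 + 273.15)^(1/3) = 6.558835
PPI_blend = 0.47 * 6.275575 + 0.53 * 6.558835 = 6.425703
PP_blend = 6.425703^3 - 273.15 = 265.3151 - 273.15 = -7.83

-7.83 degC


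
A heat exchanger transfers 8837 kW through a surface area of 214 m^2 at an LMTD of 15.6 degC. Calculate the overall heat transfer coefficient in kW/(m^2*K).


From Q = U*A*LMTD, U = Q / (A * LMTD)
U = 8837 / (214 * 15.6) = 8837 / 3338.4 = 2.647

2.647 kW/(m^2*K)


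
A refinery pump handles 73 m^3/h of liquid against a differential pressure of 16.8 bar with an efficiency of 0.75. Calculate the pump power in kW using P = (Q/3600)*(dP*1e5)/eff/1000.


Q = 73 / 3600 = 0.0202778 m^3/s
P = 0.0202778 * (16.8 * 1e5) / 0.75 / 1000 = 45.42

45.42 kW


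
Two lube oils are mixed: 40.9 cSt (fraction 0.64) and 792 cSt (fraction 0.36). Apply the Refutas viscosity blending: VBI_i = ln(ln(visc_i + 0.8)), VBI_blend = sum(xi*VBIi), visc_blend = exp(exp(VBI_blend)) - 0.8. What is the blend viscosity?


Refutas method: VBN_i = 14.534*ln(ln(visc_i + 0.8)) + 10.975, blended linearly by mass fraction; since VBN is linear in VBI_i = ln(ln(visc_i + 0.8)) and the fractions sum to 1, blend VBI directly: visc = exp(exp(VBI_blend)) - 0.8
VBI_1 = ln(ln(40.9 + 0.8)) = 1.31654
VBI_2 = ln(ln(792 + 0.8)) = 1.89845
VBI_blend = 0.64 * 1.31654 + 0.36 * 1.89845 = 1.52603
visc_blend = exp(exp(1.52603)) - 0.8 = 98.67

98.67 cSt


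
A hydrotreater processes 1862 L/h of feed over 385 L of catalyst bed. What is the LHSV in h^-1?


LHSV = volumetric feed rate / catalyst volume
= 1862 L/h / 385 L
= 4.836 h^-1

4.836 h^-1


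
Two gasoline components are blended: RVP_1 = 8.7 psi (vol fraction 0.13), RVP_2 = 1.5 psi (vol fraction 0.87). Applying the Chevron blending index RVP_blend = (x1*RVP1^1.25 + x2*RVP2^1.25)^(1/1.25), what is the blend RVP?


Chevron index: RVP_blend = (sum xi*RVPi^1.25)^(1/1.25)
RVP^1.25 terms: 0.13 * 8.7^1.25 + 0.87 * 1.5^1.25 = 3.38664
RVP_blend = 3.38664^(1/1.25) = 2.653

2.653 psi


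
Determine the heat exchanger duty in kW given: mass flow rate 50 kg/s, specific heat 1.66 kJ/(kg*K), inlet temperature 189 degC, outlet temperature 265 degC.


Q = m_dot * cp * delta_T
delta_T = 265 - 189 = 76 K
Q = 50 * 1.66 * 76
= 83 * 76
= 6308 kW

6308 kW


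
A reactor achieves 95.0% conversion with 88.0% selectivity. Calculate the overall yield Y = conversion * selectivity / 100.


Overall yield = conversion (%) * selectivity (%) / 100
Conversion = 95.0%, Selectivity = 88.0%
Y = 95.0 * 88.0 / 100
= 83.6 %

83.6 %


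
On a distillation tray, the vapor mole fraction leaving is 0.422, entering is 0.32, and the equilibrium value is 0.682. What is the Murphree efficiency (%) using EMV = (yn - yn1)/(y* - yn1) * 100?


Murphree vapor efficiency: EMV = (y_n - y_(n-1)) / (y*_n - y_(n-1)) * 100
EMV = (0.422 - 0.32) / (0.682 - 0.32) * 100 = 0.102 / 0.362 * 100 = 28.18

28.18 %


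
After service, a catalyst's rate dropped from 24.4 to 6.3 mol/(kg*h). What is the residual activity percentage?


Activity (%) = (rate_used / rate_fresh) * 100
rate_used = 6.3, rate_fresh = 24.4
= (6.3 / 24.4) * 100
= 0.2582 * 100 = 25.82

25.82 %


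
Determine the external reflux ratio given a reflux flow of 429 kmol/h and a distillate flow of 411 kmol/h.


Reflux ratio definition: R = L / D (liquid returned / distillate withdrawn)
L = 429 kmol/h, D = 411 kmol/h
R = 429 / 411 = 1.044

1.044


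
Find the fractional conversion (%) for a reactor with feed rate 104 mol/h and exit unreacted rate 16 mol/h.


X = (F_in - F_out) / F_in * 100
Moles reacted = 104 - 16 = 88
X = 88 / 104 * 100
= 0.8462 * 100
= 84.62 %

84.62 %


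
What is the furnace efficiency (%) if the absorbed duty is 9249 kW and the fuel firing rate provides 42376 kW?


Furnace efficiency = Q_absorbed / Q_fuel * 100
= 9249 / 42376 * 100 = 21.83

21.83 %


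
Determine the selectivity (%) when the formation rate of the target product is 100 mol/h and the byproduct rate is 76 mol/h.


Selectivity = desired / (desired + undesired) * 100
Total products = 100 + 76 = 176 mol/h
S = 100 / 176 * 100
= 0.5682 * 100
= 56.82 %

56.82 %


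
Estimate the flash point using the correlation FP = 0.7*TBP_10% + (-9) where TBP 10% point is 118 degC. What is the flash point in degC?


FP = 0.7 * 118 + (-9) = 73.6

73.6 degC


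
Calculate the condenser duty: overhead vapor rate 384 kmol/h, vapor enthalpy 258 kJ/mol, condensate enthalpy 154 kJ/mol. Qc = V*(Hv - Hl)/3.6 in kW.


Qc = 384 * (258 - 154) / 3.6 = 384 * 104 / 3.6 = 11090

11090 kW


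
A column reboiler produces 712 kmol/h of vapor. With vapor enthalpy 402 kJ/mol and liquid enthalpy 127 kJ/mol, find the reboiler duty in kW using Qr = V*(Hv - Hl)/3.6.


Qr = 712 * (402 - 127) / 3.6 = 712 * 275 / 3.6 = 54390

54390 kW


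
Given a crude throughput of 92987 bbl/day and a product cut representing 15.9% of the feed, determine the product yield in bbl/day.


Crude throughput = 92987 bbl/day
Fraction yield = 15.9%
yield = throughput * fraction / 100
yield = 92987 * 15.9 / 100 = 14784.933

14784.933 bbl/day


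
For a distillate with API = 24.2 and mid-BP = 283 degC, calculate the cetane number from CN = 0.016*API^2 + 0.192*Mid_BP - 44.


CN = 0.016 * 24.2^2 + 0.192 * 283 - 44
CN = 9.37024 + 54.336 - 44 = 19.70624

19.70624


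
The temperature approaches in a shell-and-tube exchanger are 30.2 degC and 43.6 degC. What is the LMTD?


LMTD = (dT1 - dT2) / ln(dT1/dT2)
= (30.2 - 43.6) / ln(30.2 / 43.6) = -13.4 / -0.367215 = 36.49

36.49 degC


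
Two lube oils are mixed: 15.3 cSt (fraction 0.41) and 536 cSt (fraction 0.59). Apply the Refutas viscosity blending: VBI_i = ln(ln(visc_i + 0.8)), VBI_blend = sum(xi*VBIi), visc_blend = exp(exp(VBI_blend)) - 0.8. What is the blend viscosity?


Refutas method: VBN_i = 14.534*ln(ln(visc_i + 0.8)) + 10.975, blended linearly by mass fraction; since VBN is linear in VBI_i = ln(ln(visc_i + 0.8)) and the fractions sum to 1, blend VBI directly: visc = exp(exp(VBI_blend)) - 0.8
VBI_1 = ln(ln(15.3 + 0.8)) = 1.02203
VBI_2 = ln(ln(536 + 0.8)) = 1.83827
VBI_blend = 0.41 * 1.02203 + 0.59 * 1.83827 = 1.50361
visc_blend = exp(exp(1.50361)) - 0.8 = 89.03

89.03 cSt


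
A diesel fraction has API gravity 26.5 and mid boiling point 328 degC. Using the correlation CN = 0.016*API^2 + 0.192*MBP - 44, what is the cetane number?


CN = 0.016 * 26.5^2 + 0.192 * 328 - 44
CN = 11.236 + 62.976 - 44 = 30.212

30.212


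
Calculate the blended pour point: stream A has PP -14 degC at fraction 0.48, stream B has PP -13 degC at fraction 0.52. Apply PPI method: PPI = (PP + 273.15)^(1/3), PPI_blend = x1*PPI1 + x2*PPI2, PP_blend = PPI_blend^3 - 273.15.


PPI_1 = (-14 + 273.15)^(1/3) = 6.375541
PPI_2 = (-13 + 273.15)^(1/3) = 6.383731
PPI_blend = 0.48 * 6.375541 + 0.52 * 6.383731 = 6.3798
PP_blend = 6.3798^3 - 273.15 = 259.6697 - 273.15 = -13.48

-13.48 degC


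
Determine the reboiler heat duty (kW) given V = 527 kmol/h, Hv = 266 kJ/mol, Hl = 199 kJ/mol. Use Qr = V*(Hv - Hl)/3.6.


Qr = 527 * (266 - 199) / 3.6 = 527 * 67 / 3.6 = 9808

9808 kW


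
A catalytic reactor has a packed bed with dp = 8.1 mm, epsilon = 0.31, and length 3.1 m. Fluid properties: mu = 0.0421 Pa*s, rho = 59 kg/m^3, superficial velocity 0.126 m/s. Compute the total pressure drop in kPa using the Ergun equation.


dp = 8.1 mm = 0.0081 m
Viscous term = 150*0.0421*0.126*(1-0.31)^2 / (0.0081^2*0.31^3) = 193815
Inertial term = 1.75*59*0.126^2*(1-0.31) / (0.0081*0.31^3) = 4687.16
dP/L = 193815 + 4687.16 = 198502 Pa/m
dP = 198502 * 3.1 / 1000 = 615.4 kPa

615.4 kPa


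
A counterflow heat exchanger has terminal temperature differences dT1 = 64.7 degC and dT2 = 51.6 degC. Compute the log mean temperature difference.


LMTD = (dT1 - dT2) / ln(dT1/dT2)
= (64.7 - 51.6) / ln(64.7 / 51.6) = 13.1 / 0.22624 = 57.90

57.90 degC


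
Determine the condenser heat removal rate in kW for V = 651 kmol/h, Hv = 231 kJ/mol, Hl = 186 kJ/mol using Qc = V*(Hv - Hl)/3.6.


Qc = 651 * (231 - 186) / 3.6 = 651 * 45 / 3.6 = 8138

8138 kW


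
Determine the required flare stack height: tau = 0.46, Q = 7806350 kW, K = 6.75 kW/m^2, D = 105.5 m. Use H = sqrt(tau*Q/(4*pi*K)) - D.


tau*Q/(4*pi*K) = 0.46 * 7806350 / (4 * pi * 6.75) = 42334.3
sqrt(42334.3) = 205.753
H = 205.753 - 105.5 = 100.3

100.3 m


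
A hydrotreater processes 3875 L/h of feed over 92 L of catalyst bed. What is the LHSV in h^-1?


LHSV = volumetric feed rate / catalyst volume
= 3875 L/h / 92 L
= 42.12 h^-1

42.12 h^-1


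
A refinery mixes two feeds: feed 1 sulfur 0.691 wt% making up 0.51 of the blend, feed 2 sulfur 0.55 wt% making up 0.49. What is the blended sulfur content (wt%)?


Linear sulfur blending: S_blend = x1*S1 + x2*S2
Contribution 1: 0.51 * 0.691 = 0.35241 wt%
Contribution 2: 0.49 * 0.55 = 0.2695 wt%
S_blend = 0.35241 + 0.2695 = 0.62191

0.62191 wt%


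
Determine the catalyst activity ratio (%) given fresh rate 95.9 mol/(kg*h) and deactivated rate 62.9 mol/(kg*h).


Activity (%) = (rate_used / rate_fresh) * 100
rate_used = 62.9, rate_fresh = 95.9
= (62.9 / 95.9) * 100
= 0.6559 * 100 = 65.59

65.59 %


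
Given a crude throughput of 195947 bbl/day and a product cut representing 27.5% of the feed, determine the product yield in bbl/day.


Crude throughput = 195947 bbl/day
Fraction yield = 27.5%
yield = throughput * fraction / 100
yield = 195947 * 27.5 / 100 = 53885.425

53885.425 bbl/day


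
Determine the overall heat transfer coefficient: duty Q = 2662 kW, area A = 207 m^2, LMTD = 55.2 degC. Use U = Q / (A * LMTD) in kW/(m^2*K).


From Q = U*A*LMTD, U = Q / (A * LMTD)
U = 2662 / (207 * 55.2) = 2662 / 11426.4 = 0.2330

0.2330 kW/(m^2*K)
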